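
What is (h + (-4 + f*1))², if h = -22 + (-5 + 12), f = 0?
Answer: 361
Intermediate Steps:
h = -15 (h = -22 + 7 = -15)
(h + (-4 + f*1))² = (-15 + (-4 + 0*1))² = (-15 + (-4 + 0))² = (-15 - 4)² = (-19)² = 361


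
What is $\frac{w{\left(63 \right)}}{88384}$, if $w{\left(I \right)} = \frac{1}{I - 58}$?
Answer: $\frac{1}{441920} \approx 2.2629 \cdot 10^{-6}$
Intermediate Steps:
$w{\left(I \right)} = \frac{1}{-58 + I}$
$\frac{w{\left(63 \right)}}{88384} = \frac{1}{\left(-58 + 63\right) 88384} = \frac{1}{5} \cdot \frac{1}{88384} = \frac{1}{441920}$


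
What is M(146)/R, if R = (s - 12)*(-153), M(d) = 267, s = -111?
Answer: 89/6273 ≈ 0.014188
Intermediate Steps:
R = 18819 (R = (-111 - 12)*(-153) = -123*(-153) = 18819)
M(146)/R = 267/18819 = 267*(1/18819) = 89/6273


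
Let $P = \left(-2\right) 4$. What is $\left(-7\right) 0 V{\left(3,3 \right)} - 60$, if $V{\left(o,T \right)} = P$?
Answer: $-60$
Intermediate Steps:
$P = -8$
$V{\left(o,T \right)} = -8$
$\left(-7\right) 0 V{\left(3,3 \right)} - 60 = \left(-7\right) 0 \left(-8\right) - 60 = 0 \left(-8\right) - 60 = 0 - 60 = -60$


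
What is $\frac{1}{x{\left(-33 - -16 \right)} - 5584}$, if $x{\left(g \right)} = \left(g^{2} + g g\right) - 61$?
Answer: $- \frac{1}{5067} \approx -0.00019736$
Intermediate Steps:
$x{\left(g \right)} = -61 + 2 g^{2}$ ($x{\left(g \right)} = \left(g^{2} + g^{2}\right) - 61 = 2 g^{2} - 61 = -61 + 2 g^{2}$)
$\frac{1}{x{\left(-33 - -16 \right)} - 5584} = \frac{1}{\left(-61 + 2 \left(-33 - -16\right)^{2}\right) - 5584} = \frac{1}{\left(-61 + 2 \left(-33 + 16\right)^{2}\right) - 5584} = \frac{1}{\left(-61 + 2 \left(-17\right)^{2}\right) - 5584} = \frac{1}{\left(-61 + 2 \cdot 289\right) - 5584} = \frac{1}{\left(-61 + 578\right) - 5584} = \frac{1}{517 - 5584} = \frac{1}{-5067} = - \frac{1}{5067}$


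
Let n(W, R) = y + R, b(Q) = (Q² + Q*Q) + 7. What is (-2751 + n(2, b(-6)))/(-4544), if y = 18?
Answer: 1327/2272 ≈ 0.58407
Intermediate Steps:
b(Q) = 7 + 2*Q² (b(Q) = (Q² + Q²) + 7 = 2*Q² + 7 = 7 + 2*Q²)
n(W, R) = 18 + R
(-2751 + n(2, b(-6)))/(-4544) = (-2751 + (18 + (7 + 2*(-6)²)))/(-4544) = (-2751 + (18 + (7 + 2*36)))*(-1/4544) = (-2751 + (18 + (7 + 72)))*(-1/4544) = (-2751 + (18 + 79))*(-1/4544) = (-2751 + 97)*(-1/4544) = -2654*(-1/4544) = 1327/2272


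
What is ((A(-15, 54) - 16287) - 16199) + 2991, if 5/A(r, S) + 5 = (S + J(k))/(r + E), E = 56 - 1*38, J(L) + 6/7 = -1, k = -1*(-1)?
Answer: -1533719/52 ≈ -29495.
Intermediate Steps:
k = 1
J(L) = -13/7 (J(L) = -6/7 - 1 = -13/7)
E = 18 (E = 56 - 38 = 18)
A(r, S) = 5/(-5 + (-13/7 + S)/(18 + r)) (A(r, S) = 5/(-5 + (S - 13/7)/(r + 18)) = 5/(-5 + (-13/7 + S)/(18 + r)))
((A(-15, 54) - 16287) - 16199) + 2991 = ((35*(-18 - 1*(-15))/(643 - 7*54 + 35*(-15)) - 16287) - 16199) + 2991 = ((35*(-18 + 15)/(643 - 378 - 525) - 16287) - 16199) + 2991 = ((35*(-3)/(-260) - 16287) - 16199) + 2991 = ((35*(-1/260)*(-3) - 16287) - 16199) + 2991 = ((21/52 - 16287) - 16199) + 2991 = (-846903/52 - 16199) + 2991 = -1689251/52 + 2991 = -1533719/52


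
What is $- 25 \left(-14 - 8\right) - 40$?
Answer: $510$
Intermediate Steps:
$- 25 \left(-14 - 8\right) - 40 = \left(-25\right) \left(-22\right) - 40 = 550 - 40 = 510$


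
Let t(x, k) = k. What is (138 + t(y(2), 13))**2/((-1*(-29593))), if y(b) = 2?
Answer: 22801/29593 ≈ 0.77049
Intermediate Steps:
(138 + t(y(2), 13))**2/((-1*(-29593))) = (138 + 13)**2/((-1*(-29593))) = 151**2/29593 = 22801*(1/29593) = 22801/29593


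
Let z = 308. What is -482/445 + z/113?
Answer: 82594/50285 ≈ 1.6425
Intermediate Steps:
-482/445 + z/113 = -482/445 + 308/113 = 82594/50285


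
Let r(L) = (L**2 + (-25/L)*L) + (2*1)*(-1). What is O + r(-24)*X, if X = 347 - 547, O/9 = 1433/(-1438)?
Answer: -157905297/1438 ≈ -1.0981e+5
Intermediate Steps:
O = -12897/1438 (O = 9*(1433/(-1438)) = 9*(1433*(-1/1438)) = 9*(-1433/1438) = -12897/1438 ≈ -8.9687)
X = -200
r(L) = -27 + L**2 (r(L) = (L**2 - 25) + 2*(-1) = (-25 + L**2) - 2 = -27 + L**2)
O + r(-24)*X = -12897/1438 + (-27 + (-24)**2)*(-200) = -12897/1438 + (-27 + 576)*(-200) = -12897/1438 + 549*(-200) = -12897/1438 - 109800 = -157905297/1438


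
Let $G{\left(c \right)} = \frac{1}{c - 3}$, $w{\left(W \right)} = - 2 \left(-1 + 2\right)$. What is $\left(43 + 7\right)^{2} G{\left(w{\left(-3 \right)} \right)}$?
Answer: $-500$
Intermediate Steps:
$w{\left(W \right)} = -2$ ($w{\left(W \right)} = \left(-2\right) 1 = -2$)
$G{\left(c \right)} = \frac{1}{-3 + c}$
$\left(43 + 7\right)^{2} G{\left(w{\left(-3 \right)} \right)} = \frac{\left(43 + 7\right)^{2}}{-3 - 2} = \frac{50^{2}}{-5} = 2500 \left(- \frac{1}{5}\right) = -500$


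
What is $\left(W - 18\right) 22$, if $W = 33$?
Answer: $330$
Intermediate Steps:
$\left(W - 18\right) 22 = \left(33 - 18\right) 22 = 15 \cdot 22 = 330$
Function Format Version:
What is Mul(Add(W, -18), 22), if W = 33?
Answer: 330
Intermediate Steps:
Mul(Add(W, -18), 22) = Mul(Add(33, -18), 22) = Mul(15, 22) = 330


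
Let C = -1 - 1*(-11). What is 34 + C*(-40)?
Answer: -366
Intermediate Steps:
C = 10 (C = -1 + 11 = 10)
34 + C*(-40) = 34 + 10*(-40) = 34 - 400 = -366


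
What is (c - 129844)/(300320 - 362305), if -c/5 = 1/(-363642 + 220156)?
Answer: 18630796179/8893979710 ≈ 2.0948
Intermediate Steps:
c = 5/143486 (c = -5/(-363642 + 220156) = -5/(-143486) = -5*(-1/143486) = 5/143486 ≈ 3.4847e-5)
(c - 129844)/(300320 - 362305) = (5/143486 - 129844)/(300320 - 362305) = -18630796179/143486/(-61985) = -18630796179/143486*(-1/61985) = 18630796179/8893979710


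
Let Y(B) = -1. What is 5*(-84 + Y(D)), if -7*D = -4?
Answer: -425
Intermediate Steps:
D = 4/7 (D = -⅐*(-4) = 4/7 ≈ 0.57143)
5*(-84 + Y(D)) = 5*(-84 - 1) = 5*(-85) = -425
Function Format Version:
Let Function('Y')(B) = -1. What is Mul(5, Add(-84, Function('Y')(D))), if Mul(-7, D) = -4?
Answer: -425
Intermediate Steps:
D = Rational(4, 7) (D = Mul(Rational(-1, 7), -4) = Rational(4, 7) ≈ 0.57143)
Mul(5, Add(-84, Function('Y')(D))) = Mul(5, Add(-84, -1)) = Mul(5, -85) = -425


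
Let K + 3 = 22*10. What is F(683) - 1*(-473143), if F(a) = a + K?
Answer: 474043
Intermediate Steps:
K = 217 (K = -3 + 22*10 = -3 + 220 = 217)
F(a) = 217 + a (F(a) = a + 217 = 217 + a)
F(683) - 1*(-473143) = (217 + 683) - 1*(-473143) = 900 + 473143 = 474043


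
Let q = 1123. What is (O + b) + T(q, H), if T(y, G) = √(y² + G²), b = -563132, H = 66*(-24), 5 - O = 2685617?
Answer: -3248744 + √3770185 ≈ -3.2468e+6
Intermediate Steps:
O = -2685612 (O = 5 - 1*2685617 = 5 - 2685617 = -2685612)
H = -1584
T(y, G) = √(G² + y²)
(O + b) + T(q, H) = (-2685612 - 563132) + √((-1584)² + 1123²) = -3248744 + √(2509056 + 1261129) = -3248744 + √3770185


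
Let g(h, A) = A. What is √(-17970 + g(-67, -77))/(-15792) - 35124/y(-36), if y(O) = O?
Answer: 2927/3 - I*√18047/15792 ≈ 975.67 - 0.0085068*I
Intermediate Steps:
√(-17970 + g(-67, -77))/(-15792) - 35124/y(-36) = √(-17970 - 77)/(-15792) - 35124/(-36) = √(-18047)*(-1/15792) - 35124*(-1/36) = (I*√18047)*(-1/15792) + 2927/3 = -I*√18047/15792 + 2927/3 = 2927/3 - I*√18047/15792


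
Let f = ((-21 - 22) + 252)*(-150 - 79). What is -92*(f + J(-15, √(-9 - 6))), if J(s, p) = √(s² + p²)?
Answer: 4403212 - 92*√210 ≈ 4.4019e+6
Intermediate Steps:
f = -47861 (f = (-43 + 252)*(-229) = 209*(-229) = -47861)
J(s, p) = √(p² + s²)
-92*(f + J(-15, √(-9 - 6))) = -92*(-47861 + √((√(-9 - 6))² + (-15)²)) = -92*(-47861 + √((√(-15))² + 225)) = -92*(-47861 + √((I*√15)² + 225)) = -92*(-47861 + √(-15 + 225)) = -92*(-47861 + √210) = 4403212 - 92*√210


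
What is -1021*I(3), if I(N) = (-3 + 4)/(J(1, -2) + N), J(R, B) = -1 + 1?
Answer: -1021/3 ≈ -340.33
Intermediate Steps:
J(R, B) = 0
I(N) = 1/N (I(N) = (-3 + 4)/(0 + N) = 1/N)
-1021*I(3) = -1021/3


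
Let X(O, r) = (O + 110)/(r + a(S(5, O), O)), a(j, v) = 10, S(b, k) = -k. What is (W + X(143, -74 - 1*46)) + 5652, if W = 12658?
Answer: 183077/10 ≈ 18308.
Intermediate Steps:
X(O, r) = (110 + O)/(10 + r) (X(O, r) = (O + 110)/(r + 10) = (110 + O)/(10 + r))
(W + X(143, -74 - 1*46)) + 5652 = (12658 + (110 + 143)/(10 + (-74 - 1*46))) + 5652 = (12658 + 253/(10 + (-74 - 46))) + 5652 = (12658 + 253/(10 - 120)) + 5652 = (12658 + 253/(-110)) + 5652 = (12658 - 1/110*253) + 5652 = (12658 - 23/10) + 5652 = 126557/10 + 5652 = 183077/10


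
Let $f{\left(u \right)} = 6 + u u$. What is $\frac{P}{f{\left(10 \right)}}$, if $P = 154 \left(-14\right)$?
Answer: $- \frac{1078}{53} \approx -20.34$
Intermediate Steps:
$f{\left(u \right)} = 6 + u^{2}$
$P = -2156$
$\frac{P}{f{\left(10 \right)}} = - \frac{2156}{6 + 10^{2}} = - \frac{2156}{6 + 100} = - \frac{2156}{106} = \left(-2156\right) \frac{1}{106} = - \frac{1078}{53}$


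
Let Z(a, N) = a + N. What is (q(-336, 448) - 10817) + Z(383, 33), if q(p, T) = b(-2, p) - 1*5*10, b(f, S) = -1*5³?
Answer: -10576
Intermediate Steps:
b(f, S) = -125 (b(f, S) = -1*125 = -125)
q(p, T) = -175 (q(p, T) = -125 - 1*5*10 = -125 - 5*10 = -125 - 50 = -175)
Z(a, N) = N + a
(q(-336, 448) - 10817) + Z(383, 33) = (-175 - 10817) + (33 + 383) = -10992 + 416 = -10576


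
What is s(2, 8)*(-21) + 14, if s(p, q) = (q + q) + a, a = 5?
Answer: -427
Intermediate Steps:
s(p, q) = 5 + 2*q (s(p, q) = (q + q) + 5 = 2*q + 5 = 5 + 2*q)
s(2, 8)*(-21) + 14 = (5 + 2*8)*(-21) + 14 = (5 + 16)*(-21) + 14 = 21*(-21) + 14 = -441 + 14 = -427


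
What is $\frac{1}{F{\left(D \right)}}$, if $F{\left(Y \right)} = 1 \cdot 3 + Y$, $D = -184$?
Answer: $- \frac{1}{181} \approx -0.0055249$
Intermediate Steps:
$F{\left(Y \right)} = 3 + Y$
$\frac{1}{F{\left(D \right)}} = \frac{1}{3 - 184} = \frac{1}{-181} = - \frac{1}{181}$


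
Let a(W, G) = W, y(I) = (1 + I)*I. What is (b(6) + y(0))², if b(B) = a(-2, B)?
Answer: 4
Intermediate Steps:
y(I) = I*(1 + I)
b(B) = -2
(b(6) + y(0))² = (-2 + 0*(1 + 0))² = (-2 + 0*1)² = (-2 + 0)² = (-2)² = 4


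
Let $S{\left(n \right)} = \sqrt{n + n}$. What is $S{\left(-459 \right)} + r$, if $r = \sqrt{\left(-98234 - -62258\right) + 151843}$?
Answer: $\sqrt{115867} + 3 i \sqrt{102} \approx 340.39 + 30.299 i$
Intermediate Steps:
$S{\left(n \right)} = \sqrt{2} \sqrt{n}$ ($S{\left(n \right)} = \sqrt{2 n} = \sqrt{2} \sqrt{n}$)
$r = \sqrt{115867}$ ($r = \sqrt{\left(-98234 + 62258\right) + 151843} = \sqrt{-35976 + 151843} = \sqrt{115867} \approx 340.39$)
$S{\left(-459 \right)} + r = \sqrt{2} \sqrt{-459} + \sqrt{115867} = \sqrt{2} \cdot 3 i \sqrt{51} + \sqrt{115867} = 3 i \sqrt{102} + \sqrt{115867} = \sqrt{115867} + 3 i \sqrt{102}$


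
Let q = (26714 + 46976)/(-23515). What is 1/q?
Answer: -4703/14738 ≈ -0.31911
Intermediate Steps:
q = -14738/4703 (q = 73690*(-1/23515) = -14738/4703 ≈ -3.1337)
1/q = 1/(-14738/4703) = -4703/14738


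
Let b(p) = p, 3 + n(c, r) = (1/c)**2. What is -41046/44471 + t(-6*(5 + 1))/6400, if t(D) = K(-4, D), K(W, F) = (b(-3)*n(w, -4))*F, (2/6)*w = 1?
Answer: -34571169/35576800 ≈ -0.97173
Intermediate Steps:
w = 3 (w = 3*1 = 3)
n(c, r) = -3 + c**(-2) (n(c, r) = -3 + (1/c)**2 = -3 + c**(-2))
K(W, F) = 26*F/3 (K(W, F) = (-3*(-3 + 3**(-2)))*F = (-3*(-3 + 1/9))*F = (-3*(-26/9))*F = 26*F/3)
t(D) = 26*D/3
-41046/44471 + t(-6*(5 + 1))/6400 = -41046/44471 + (26*(-6*(5 + 1))/3)/6400 = -41046*1/44471 + (26*(-6*6)/3)*(1/6400) = -41046/44471 + ((26/3)*(-36))*(1/6400) = -41046/44471 - 312*1/6400 = -41046/44471 - 39/800 = -34571169/35576800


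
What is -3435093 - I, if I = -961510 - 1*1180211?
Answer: -1293372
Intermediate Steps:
I = -2141721 (I = -961510 - 1180211 = -2141721)
-3435093 - I = -3435093 - 1*(-2141721) = -3435093 + 2141721 = -1293372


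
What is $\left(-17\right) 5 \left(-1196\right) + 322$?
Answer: $101982$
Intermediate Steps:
$\left(-17\right) 5 \left(-1196\right) + 322 = \left(-85\right) \left(-1196\right) + 322 = 101660 + 322 = 101982$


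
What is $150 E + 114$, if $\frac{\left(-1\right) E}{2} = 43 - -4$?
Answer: $-13986$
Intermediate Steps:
$E = -94$ ($E = - 2 \left(43 - -4\right) = - 2 \left(43 + 4\right) = \left(-2\right) 47 = -94$)
$150 E + 114 = 150 \left(-94\right) + 114 = -14100 + 114 = -13986$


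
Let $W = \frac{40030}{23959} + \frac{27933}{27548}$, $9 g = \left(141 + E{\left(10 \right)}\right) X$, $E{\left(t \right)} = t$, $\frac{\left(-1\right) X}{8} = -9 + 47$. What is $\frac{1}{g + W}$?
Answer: $- \frac{61239204}{312182746085} \approx -0.00019616$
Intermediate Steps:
$X = -304$ ($X = - 8 \left(-9 + 47\right) = \left(-8\right) 38 = -304$)
$g = - \frac{45904}{9}$ ($g = \frac{\left(141 + 10\right) \left(-304\right)}{9} = \frac{151 \left(-304\right)}{9} = \frac{1}{9} \left(-45904\right) = - \frac{45904}{9} \approx -5100.4$)
$W = \frac{18267971}{6804356}$ ($W = 40030 \cdot \frac{1}{23959} + 27933 \cdot \frac{1}{27548} = \frac{40030}{23959} + \frac{27933}{27548} = \frac{18267971}{6804356} \approx 2.6847$)
$\frac{1}{g + W} = \frac{1}{- \frac{45904}{9} + \frac{18267971}{6804356}} = \frac{1}{- \frac{312182746085}{61239204}} = - \frac{61239204}{312182746085}$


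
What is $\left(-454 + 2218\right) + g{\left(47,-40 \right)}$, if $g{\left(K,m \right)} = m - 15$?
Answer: $1709$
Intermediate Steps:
$g{\left(K,m \right)} = -15 + m$
$\left(-454 + 2218\right) + g{\left(47,-40 \right)} = \left(-454 + 2218\right) - 55 = 1764 - 55 = 1709$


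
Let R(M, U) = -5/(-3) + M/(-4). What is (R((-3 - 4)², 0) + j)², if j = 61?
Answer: 366025/144 ≈ 2541.8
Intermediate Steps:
R(M, U) = 5/3 - M/4 (R(M, U) = -5*(-⅓) + M*(-¼) = 5/3 - M/4)
(R((-3 - 4)², 0) + j)² = ((5/3 - (-3 - 4)²/4) + 61)² = ((5/3 - ¼*(-7)²) + 61)² = ((5/3 - ¼*49) + 61)² = ((5/3 - 49/4) + 61)² = (-127/12 + 61)² = (605/12)² = 366025/144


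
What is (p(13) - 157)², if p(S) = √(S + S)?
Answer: (157 - √26)² ≈ 23074.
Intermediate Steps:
p(S) = √2*√S (p(S) = √(2*S) = √2*√S)
(p(13) - 157)² = (√2*√13 - 157)² = (√26 - 157)² = (-157 + √26)²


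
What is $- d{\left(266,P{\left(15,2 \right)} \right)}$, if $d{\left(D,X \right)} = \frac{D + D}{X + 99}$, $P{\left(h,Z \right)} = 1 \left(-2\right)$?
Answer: $- \frac{532}{97} \approx -5.4845$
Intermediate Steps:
$P{\left(h,Z \right)} = -2$
$d{\left(D,X \right)} = \frac{2 D}{99 + X}$
$- d{\left(266,P{\left(15,2 \right)} \right)} = - \frac{2 \cdot 266}{99 - 2} = - \frac{2 \cdot 266}{97} = \left(-1\right) \frac{532}{97} = - \frac{532}{97}$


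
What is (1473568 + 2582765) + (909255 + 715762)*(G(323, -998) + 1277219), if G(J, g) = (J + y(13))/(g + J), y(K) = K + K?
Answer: 1400966417606867/675 ≈ 2.0755e+12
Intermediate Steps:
y(K) = 2*K
G(J, g) = (26 + J)/(J + g) (G(J, g) = (J + 2*13)/(g + J) = (J + 26)/(J + g) = (26 + J)/(J + g))
(1473568 + 2582765) + (909255 + 715762)*(G(323, -998) + 1277219) = (1473568 + 2582765) + (909255 + 715762)*((26 + 323)/(323 - 998) + 1277219) = 4056333 + 1625017*(349/(-675) + 1277219) = 4056333 + 1625017*(-1/675*349 + 1277219) = 4056333 + 1625017*(-349/675 + 1277219) = 4056333 + 1625017*(862122476/675) = 4056333 + 1400963679582092/675 = 1400966417606867/675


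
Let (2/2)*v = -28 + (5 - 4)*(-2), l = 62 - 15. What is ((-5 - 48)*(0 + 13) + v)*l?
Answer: -33793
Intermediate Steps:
l = 47
v = -30 (v = -28 + (5 - 4)*(-2) = -28 + 1*(-2) = -28 - 2 = -30)
((-5 - 48)*(0 + 13) + v)*l = ((-5 - 48)*(0 + 13) - 30)*47 = (-53*13 - 30)*47 = (-689 - 30)*47 = -719*47 = -33793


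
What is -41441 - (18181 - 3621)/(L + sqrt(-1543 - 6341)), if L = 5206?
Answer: 3*(-41441*sqrt(219) + 35959401*I)/(-2603*I + 3*sqrt(219)) ≈ -41444.0 + 0.047687*I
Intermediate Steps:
-41441 - (18181 - 3621)/(L + sqrt(-1543 - 6341)) = -41441 - (18181 - 3621)/(5206 + sqrt(-1543 - 6341)) = -41441 - 14560/(5206 + sqrt(-7884)) = -41441 - 14560/(5206 + 6*I*sqrt(219))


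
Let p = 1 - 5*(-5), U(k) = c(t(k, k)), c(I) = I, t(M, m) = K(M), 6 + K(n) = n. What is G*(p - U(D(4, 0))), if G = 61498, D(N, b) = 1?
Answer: 1906438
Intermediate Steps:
K(n) = -6 + n
t(M, m) = -6 + M
U(k) = -6 + k
p = 26 (p = 1 + 25 = 26)
G*(p - U(D(4, 0))) = 61498*(26 - (-6 + 1)) = 61498*(26 - 1*(-5)) = 61498*(26 + 5) = 61498*31 = 1906438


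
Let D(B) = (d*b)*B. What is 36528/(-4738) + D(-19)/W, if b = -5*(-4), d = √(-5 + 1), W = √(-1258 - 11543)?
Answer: -18264/2369 - 760*√12801/12801 ≈ -14.427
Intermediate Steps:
W = I*√12801 (W = √(-12801) = I*√12801 ≈ 113.14*I)
d = 2*I (d = √(-4) = 2*I ≈ 2.0*I)
b = 20
D(B) = 40*I*B (D(B) = ((2*I)*20)*B = (40*I)*B = 40*I*B)
36528/(-4738) + D(-19)/W = 36528/(-4738) + (40*I*(-19))/((I*√12801)) = 36528*(-1/4738) + (-760*I)*(-I*√12801/12801) = -18264/2369 - 760*√12801/12801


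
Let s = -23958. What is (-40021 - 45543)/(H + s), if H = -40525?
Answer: 85564/64483 ≈ 1.3269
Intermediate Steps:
(-40021 - 45543)/(H + s) = (-40021 - 45543)/(-40525 - 23958) = -85564/(-64483) = -85564*(-1/64483) = 85564/64483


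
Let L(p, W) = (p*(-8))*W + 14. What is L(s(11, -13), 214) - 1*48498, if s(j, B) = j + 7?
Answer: -79300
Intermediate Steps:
s(j, B) = 7 + j
L(p, W) = 14 - 8*W*p (L(p, W) = (-8*p)*W + 14 = -8*W*p + 14 = 14 - 8*W*p)
L(s(11, -13), 214) - 1*48498 = (14 - 8*214*(7 + 11)) - 1*48498 = (14 - 8*214*18) - 48498 = (14 - 30816) - 48498 = -30802 - 48498 = -79300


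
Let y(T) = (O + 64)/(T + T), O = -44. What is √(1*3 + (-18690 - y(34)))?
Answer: 2*I*√1350157/17 ≈ 136.7*I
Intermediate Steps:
y(T) = 10/T (y(T) = (-44 + 64)/(T + T) = 20/((2*T)) = 20*(1/(2*T)) = 10/T)
√(1*3 + (-18690 - y(34))) = √(1*3 + (-18690 - 10/34)) = √(3 + (-18690 - 10/34)) = √(3 + (-18690 - 1*5/17)) = √(3 + (-18690 - 5/17)) = √(3 - 317735/17) = √(-317684/17) = 2*I*√1350157/17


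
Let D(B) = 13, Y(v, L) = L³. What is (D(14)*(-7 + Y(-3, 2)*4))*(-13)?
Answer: -4225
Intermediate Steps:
(D(14)*(-7 + Y(-3, 2)*4))*(-13) = (13*(-7 + 2³*4))*(-13) = (13*(-7 + 8*4))*(-13) = (13*(-7 + 32))*(-13) = (13*25)*(-13) = 325*(-13) = -4225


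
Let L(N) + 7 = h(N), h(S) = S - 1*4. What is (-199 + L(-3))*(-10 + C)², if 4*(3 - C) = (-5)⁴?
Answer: -90825117/16 ≈ -5.6766e+6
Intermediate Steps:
C = -613/4 (C = 3 - ¼*(-5)⁴ = 3 - ¼*625 = 3 - 625/4 = -613/4 ≈ -153.25)
h(S) = -4 + S (h(S) = S - 4 = -4 + S)
L(N) = -11 + N (L(N) = -7 + (-4 + N) = -11 + N)
(-199 + L(-3))*(-10 + C)² = (-199 + (-11 - 3))*(-10 - 613/4)² = (-199 - 14)*(-653/4)² = -213*426409/16 = -90825117/16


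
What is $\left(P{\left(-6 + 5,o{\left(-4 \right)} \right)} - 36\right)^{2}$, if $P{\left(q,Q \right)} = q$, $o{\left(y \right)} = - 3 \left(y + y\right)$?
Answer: $1369$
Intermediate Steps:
$o{\left(y \right)} = - 6 y$ ($o{\left(y \right)} = - 3 \cdot 2 y = - 6 y$)
$\left(P{\left(-6 + 5,o{\left(-4 \right)} \right)} - 36\right)^{2} = \left(\left(-6 + 5\right) - 36\right)^{2} = \left(-1 - 36\right)^{2} = \left(-37\right)^{2} = 1369$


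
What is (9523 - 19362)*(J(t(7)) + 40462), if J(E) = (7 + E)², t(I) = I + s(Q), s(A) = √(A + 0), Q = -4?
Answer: -399994706 - 550984*I ≈ -3.9999e+8 - 5.5098e+5*I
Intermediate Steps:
s(A) = √A
t(I) = I + 2*I (t(I) = I + √(-4) = I + 2*I)
(9523 - 19362)*(J(t(7)) + 40462) = (9523 - 19362)*((7 + (7 + 2*I))² + 40462) = -9839*((14 + 2*I)² + 40462) = -9839*(40462 + (14 + 2*I)²) = -398105618 - 9839*(14 + 2*I)²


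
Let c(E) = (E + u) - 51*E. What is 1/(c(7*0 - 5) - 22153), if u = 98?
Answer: -1/21805 ≈ -4.5861e-5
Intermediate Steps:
c(E) = 98 - 50*E (c(E) = (E + 98) - 51*E = (98 + E) - 51*E = 98 - 50*E)
1/(c(7*0 - 5) - 22153) = 1/((98 - 50*(7*0 - 5)) - 22153) = 1/((98 - 50*(0 - 5)) - 22153) = 1/((98 - 50*(-5)) - 22153) = 1/((98 + 250) - 22153) = 1/(348 - 22153) = 1/(-21805) = -1/21805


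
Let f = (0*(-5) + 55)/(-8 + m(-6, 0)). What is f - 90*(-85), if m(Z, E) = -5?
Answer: 99395/13 ≈ 7645.8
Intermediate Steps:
f = -55/13 (f = (0*(-5) + 55)/(-8 - 5) = (0 + 55)/(-13) = 55*(-1/13) = -55/13 ≈ -4.2308)
f - 90*(-85) = -55/13 - 90*(-85) = -55/13 + 7650 = 99395/13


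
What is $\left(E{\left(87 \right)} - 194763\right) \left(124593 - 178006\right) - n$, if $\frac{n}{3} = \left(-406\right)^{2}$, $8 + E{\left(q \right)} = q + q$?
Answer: $10393515053$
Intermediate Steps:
$E{\left(q \right)} = -8 + 2 q$ ($E{\left(q \right)} = -8 + \left(q + q\right) = -8 + 2 q$)
$n = 494508$ ($n = 3 \left(-406\right)^{2} = 3 \cdot 164836 = 494508$)
$\left(E{\left(87 \right)} - 194763\right) \left(124593 - 178006\right) - n = \left(\left(-8 + 2 \cdot 87\right) - 194763\right) \left(124593 - 178006\right) - 494508 = \left(\left(-8 + 174\right) - 194763\right) \left(-53413\right) - 494508 = \left(166 - 194763\right) \left(-53413\right) - 494508 = \left(-194597\right) \left(-53413\right) - 494508 = 10394009561 - 494508 = 10393515053$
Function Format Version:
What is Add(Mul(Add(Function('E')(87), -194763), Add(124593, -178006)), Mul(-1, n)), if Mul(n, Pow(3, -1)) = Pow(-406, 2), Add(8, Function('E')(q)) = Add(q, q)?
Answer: 10393515053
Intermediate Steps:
Function('E')(q) = Add(-8, Mul(2, q)) (Function('E')(q) = Add(-8, Add(q, q)) = Add(-8, Mul(2, q)))
n = 494508 (n = Mul(3, Pow(-406, 2)) = Mul(3, 164836) = 494508)
Add(Mul(Add(Function('E')(87), -194763), Add(124593, -178006)), Mul(-1, n)) = Add(Mul(Add(Add(-8, Mul(2, 87)), -194763), Add(124593, -178006)), Mul(-1, 494508)) = Add(Mul(Add(Add(-8, 174), -194763), -53413), -494508) = Add(Mul(Add(166, -194763), -53413), -494508) = Add(Mul(-194597, -53413), -494508) = Add(10394009561, -494508) = 10393515053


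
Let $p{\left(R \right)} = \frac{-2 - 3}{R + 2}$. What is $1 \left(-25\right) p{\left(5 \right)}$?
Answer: $\frac{125}{7} \approx 17.857$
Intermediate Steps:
$p{\left(R \right)} = - \frac{5}{2 + R}$
$1 \left(-25\right) p{\left(5 \right)} = 1 \left(-25\right) \left(- \frac{5}{2 + 5}\right) = - 25 \left(- \frac{5}{7}\right) = - 25 \left(\left(-5\right) \frac{1}{7}\right) = \left(-25\right) \left(- \frac{5}{7}\right) = \frac{125}{7}$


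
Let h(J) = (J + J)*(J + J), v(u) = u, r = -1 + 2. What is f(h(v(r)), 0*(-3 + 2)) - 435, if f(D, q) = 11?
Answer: -424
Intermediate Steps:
r = 1
h(J) = 4*J² (h(J) = (2*J)*(2*J) = 4*J²)
f(h(v(r)), 0*(-3 + 2)) - 435 = 11 - 435 = -424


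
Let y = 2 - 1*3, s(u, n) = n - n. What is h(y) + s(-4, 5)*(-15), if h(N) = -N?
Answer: 1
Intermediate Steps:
s(u, n) = 0
y = -1 (y = 2 - 3 = -1)
h(y) + s(-4, 5)*(-15) = -1*(-1) + 0*(-15) = 1 + 0 = 1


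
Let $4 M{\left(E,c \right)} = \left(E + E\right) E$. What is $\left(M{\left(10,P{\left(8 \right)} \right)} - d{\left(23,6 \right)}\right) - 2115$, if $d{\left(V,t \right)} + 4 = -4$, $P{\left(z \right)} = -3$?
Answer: $-2057$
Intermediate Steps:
$d{\left(V,t \right)} = -8$ ($d{\left(V,t \right)} = -4 - 4 = -8$)
$M{\left(E,c \right)} = \frac{E^{2}}{2}$ ($M{\left(E,c \right)} = \frac{\left(E + E\right) E}{4} = \frac{2 E E}{4} = \frac{2 E^{2}}{4} = \frac{E^{2}}{2}$)
$\left(M{\left(10,P{\left(8 \right)} \right)} - d{\left(23,6 \right)}\right) - 2115 = \left(\frac{10^{2}}{2} - -8\right) - 2115 = \left(\frac{1}{2} \cdot 100 + 8\right) - 2115 = \left(50 + 8\right) - 2115 = 58 - 2115 = -2057$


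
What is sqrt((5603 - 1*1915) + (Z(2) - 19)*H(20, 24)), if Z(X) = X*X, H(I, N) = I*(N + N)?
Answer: 2*I*sqrt(2678) ≈ 103.5*I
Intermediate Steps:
H(I, N) = 2*I*N (H(I, N) = I*(2*N) = 2*I*N)
Z(X) = X**2
sqrt((5603 - 1*1915) + (Z(2) - 19)*H(20, 24)) = sqrt((5603 - 1*1915) + (2**2 - 19)*(2*20*24)) = sqrt((5603 - 1915) + (4 - 19)*960) = sqrt(3688 - 15*960) = sqrt(3688 - 14400) = sqrt(-10712) = 2*I*sqrt(2678)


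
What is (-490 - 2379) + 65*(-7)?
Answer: -3324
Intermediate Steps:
(-490 - 2379) + 65*(-7) = -2869 - 455 = -3324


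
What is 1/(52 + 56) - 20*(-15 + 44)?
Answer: -62639/108 ≈ -579.99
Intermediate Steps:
1/(52 + 56) - 20*(-15 + 44) = 1/108 - 20*29 = 1/108 - 580 = -62639/108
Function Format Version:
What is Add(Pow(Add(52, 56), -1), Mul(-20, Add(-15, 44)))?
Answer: Rational(-62639, 108) ≈ -579.99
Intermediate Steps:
Add(Pow(Add(52, 56), -1), Mul(-20, Add(-15, 44))) = Add(Pow(108, -1), Mul(-20, 29)) = Add(Rational(1, 108), -580) = Rational(-62639, 108)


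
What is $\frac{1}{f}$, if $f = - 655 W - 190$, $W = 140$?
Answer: $- \frac{1}{91890} \approx -1.0883 \cdot 10^{-5}$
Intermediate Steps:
$f = -91890$ ($f = \left(-655\right) 140 - 190 = -91700 - 190 = -91890$)
$\frac{1}{f} = \frac{1}{-91890} = - \frac{1}{91890}$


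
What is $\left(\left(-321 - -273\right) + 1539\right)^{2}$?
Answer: $2223081$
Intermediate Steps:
$\left(\left(-321 - -273\right) + 1539\right)^{2} = \left(\left(-321 + 273\right) + 1539\right)^{2} = \left(-48 + 1539\right)^{2} = 1491^{2} = 2223081$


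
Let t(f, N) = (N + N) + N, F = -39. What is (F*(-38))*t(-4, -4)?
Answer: -17784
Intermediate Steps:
t(f, N) = 3*N (t(f, N) = 2*N + N = 3*N)
(F*(-38))*t(-4, -4) = (-39*(-38))*(3*(-4)) = 1482*(-12) = -17784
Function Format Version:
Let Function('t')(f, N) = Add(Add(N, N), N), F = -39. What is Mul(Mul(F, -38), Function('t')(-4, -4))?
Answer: -17784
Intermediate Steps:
Function('t')(f, N) = Mul(3, N) (Function('t')(f, N) = Add(Mul(2, N), N) = Mul(3, N))
Mul(Mul(F, -38), Function('t')(-4, -4)) = Mul(Mul(-39, -38), Mul(3, -4)) = Mul(1482, -12) = -17784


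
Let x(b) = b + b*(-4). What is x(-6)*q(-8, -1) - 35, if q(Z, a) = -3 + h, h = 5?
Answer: 1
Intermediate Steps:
q(Z, a) = 2 (q(Z, a) = -3 + 5 = 2)
x(b) = -3*b (x(b) = b - 4*b = -3*b)
x(-6)*q(-8, -1) - 35 = -3*(-6)*2 - 35 = 18*2 - 35 = 36 - 35 = 1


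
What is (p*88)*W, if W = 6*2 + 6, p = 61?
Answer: 96624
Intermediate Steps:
W = 18 (W = 12 + 6 = 18)
(p*88)*W = (61*88)*18 = 5368*18 = 96624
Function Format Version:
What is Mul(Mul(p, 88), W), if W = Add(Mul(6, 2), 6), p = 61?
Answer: 96624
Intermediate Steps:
W = 18 (W = Add(12, 6) = 18)
Mul(Mul(p, 88), W) = Mul(Mul(61, 88), 18) = Mul(5368, 18) = 96624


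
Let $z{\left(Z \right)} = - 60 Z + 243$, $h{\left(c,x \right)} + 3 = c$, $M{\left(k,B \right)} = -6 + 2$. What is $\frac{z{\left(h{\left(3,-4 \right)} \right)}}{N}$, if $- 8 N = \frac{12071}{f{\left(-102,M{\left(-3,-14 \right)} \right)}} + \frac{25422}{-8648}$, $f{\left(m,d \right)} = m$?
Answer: $\frac{428698656}{26745763} \approx 16.029$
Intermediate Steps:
$M{\left(k,B \right)} = -4$
$h{\left(c,x \right)} = -3 + c$
$N = \frac{26745763}{1764192}$ ($N = - \frac{\frac{12071}{-102} + \frac{25422}{-8648}}{8} = - \frac{12071 \left(- \frac{1}{102}\right) + 25422 \left(- \frac{1}{8648}\right)}{8} = - \frac{- \frac{12071}{102} - \frac{12711}{4324}}{8} = \left(- \frac{1}{8}\right) \left(- \frac{26745763}{220524}\right) = \frac{26745763}{1764192} \approx 15.16$)
$z{\left(Z \right)} = 243 - 60 Z$
$\frac{z{\left(h{\left(3,-4 \right)} \right)}}{N} = \frac{243 - 60 \left(-3 + 3\right)}{\frac{26745763}{1764192}} = \left(243 - 0\right) \frac{1764192}{26745763} = \left(243 + 0\right) \frac{1764192}{26745763} = 243 \cdot \frac{1764192}{26745763} = \frac{428698656}{26745763}$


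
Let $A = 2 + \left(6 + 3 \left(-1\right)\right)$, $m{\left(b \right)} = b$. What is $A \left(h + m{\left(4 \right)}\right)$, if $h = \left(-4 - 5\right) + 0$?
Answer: $-25$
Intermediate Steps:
$A = 5$ ($A = 2 + \left(6 - 3\right) = 2 + 3 = 5$)
$h = -9$ ($h = -9 + 0 = -9$)
$A \left(h + m{\left(4 \right)}\right) = 5 \left(-9 + 4\right) = 5 \left(-5\right) = -25$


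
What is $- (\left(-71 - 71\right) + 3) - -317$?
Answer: $456$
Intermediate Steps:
$- (\left(-71 - 71\right) + 3) - -317 = - (\left(-71 - 71\right) + 3) + 317 = - (-142 + 3) + 317 = \left(-1\right) \left(-139\right) + 317 = 139 + 317 = 456$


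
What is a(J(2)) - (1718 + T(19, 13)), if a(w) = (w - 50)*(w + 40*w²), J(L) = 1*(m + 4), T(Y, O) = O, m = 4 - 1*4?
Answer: -31355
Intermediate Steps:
m = 0 (m = 4 - 4 = 0)
J(L) = 4 (J(L) = 1*(0 + 4) = 1*4 = 4)
a(w) = (-50 + w)*(w + 40*w²)
a(J(2)) - (1718 + T(19, 13)) = 4*(-50 - 1999*4 + 40*4²) - (1718 + 13) = 4*(-50 - 7996 + 40*16) - 1*1731 = 4*(-50 - 7996 + 640) - 1731 = 4*(-7406) - 1731 = -29624 - 1731 = -31355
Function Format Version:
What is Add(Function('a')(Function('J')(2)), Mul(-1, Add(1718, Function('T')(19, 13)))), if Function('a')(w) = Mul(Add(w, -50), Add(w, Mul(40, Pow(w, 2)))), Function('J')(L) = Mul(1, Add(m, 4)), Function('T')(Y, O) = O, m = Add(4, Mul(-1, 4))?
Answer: -31355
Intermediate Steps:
m = 0 (m = Add(4, -4) = 0)
Function('J')(L) = 4 (Function('J')(L) = Mul(1, Add(0, 4)) = Mul(1, 4) = 4)
Function('a')(w) = Mul(Add(-50, w), Add(w, Mul(40, Pow(w, 2))))
Add(Function('a')(Function('J')(2)), Mul(-1, Add(1718, Function('T')(19, 13)))) = Add(Mul(4, Add(-50, Mul(-1999, 4), Mul(40, Pow(4, 2)))), Mul(-1, Add(1718, 13))) = Add(Mul(4, Add(-50, -7996, Mul(40, 16))), Mul(-1, 1731)) = Add(Mul(4, Add(-50, -7996, 640)), -1731) = Add(Mul(4, -7406), -1731) = Add(-29624, -1731) = -31355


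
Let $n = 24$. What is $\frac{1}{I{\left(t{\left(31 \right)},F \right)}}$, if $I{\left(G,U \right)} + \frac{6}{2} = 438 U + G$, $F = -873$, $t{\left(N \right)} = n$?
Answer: $- \frac{1}{382353} \approx -2.6154 \cdot 10^{-6}$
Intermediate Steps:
$t{\left(N \right)} = 24$
$I{\left(G,U \right)} = -3 + G + 438 U$ ($I{\left(G,U \right)} = -3 + \left(438 U + G\right) = -3 + \left(G + 438 U\right) = -3 + G + 438 U$)
$\frac{1}{I{\left(t{\left(31 \right)},F \right)}} = \frac{1}{-3 + 24 + 438 \left(-873\right)} = \frac{1}{-3 + 24 - 382374} = \frac{1}{-382353} = - \frac{1}{382353}$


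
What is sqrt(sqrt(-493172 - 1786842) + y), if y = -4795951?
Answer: sqrt(-4795951 + I*sqrt(2280014)) ≈ 0.34 + 2190.0*I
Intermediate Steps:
sqrt(sqrt(-493172 - 1786842) + y) = sqrt(sqrt(-493172 - 1786842) - 4795951) = sqrt(sqrt(-2280014) - 4795951) = sqrt(I*sqrt(2280014) - 4795951) = sqrt(-4795951 + I*sqrt(2280014))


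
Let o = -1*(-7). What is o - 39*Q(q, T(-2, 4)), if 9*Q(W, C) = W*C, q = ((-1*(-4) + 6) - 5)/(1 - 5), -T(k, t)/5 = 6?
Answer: -311/2 ≈ -155.50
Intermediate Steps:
T(k, t) = -30 (T(k, t) = -5*6 = -30)
o = 7
q = -5/4 (q = ((4 + 6) - 5)/(-4) = (10 - 5)*(-¼) = 5*(-¼) = -5/4 ≈ -1.2500)
Q(W, C) = C*W/9 (Q(W, C) = (W*C)/9 = (C*W)/9 = C*W/9)
o - 39*Q(q, T(-2, 4)) = 7 - 13*(-30)*(-5)/(3*4) = 7 - 39*25/6 = 7 - 325/2 = -311/2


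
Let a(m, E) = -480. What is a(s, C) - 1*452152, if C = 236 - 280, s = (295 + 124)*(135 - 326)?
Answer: -452632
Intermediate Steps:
s = -80029 (s = 419*(-191) = -80029)
C = -44
a(s, C) - 1*452152 = -480 - 1*452152 = -480 - 452152 = -452632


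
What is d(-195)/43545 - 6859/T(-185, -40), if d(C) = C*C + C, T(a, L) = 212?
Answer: -19377013/615436 ≈ -31.485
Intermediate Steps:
d(C) = C + C² (d(C) = C² + C = C + C²)
d(-195)/43545 - 6859/T(-185, -40) = -195*(1 - 195)/43545 - 6859/212 = -195*(-194)*(1/43545) - 6859*1/212 = 37830*(1/43545) - 6859/212 = 2522/2903 - 6859/212 = -19377013/615436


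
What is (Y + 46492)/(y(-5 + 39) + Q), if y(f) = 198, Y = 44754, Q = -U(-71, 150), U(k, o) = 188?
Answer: 45623/5 ≈ 9124.6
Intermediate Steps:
Q = -188 (Q = -1*188 = -188)
(Y + 46492)/(y(-5 + 39) + Q) = (44754 + 46492)/(198 - 188) = 91246/10 = 91246*(1/10) = 45623/5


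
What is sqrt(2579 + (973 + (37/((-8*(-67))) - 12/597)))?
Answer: sqrt(10103100669502)/53332 ≈ 59.599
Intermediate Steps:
sqrt(2579 + (973 + (37/((-8*(-67))) - 12/597))) = sqrt(2579 + (973 + (37/536 - 12*1/597))) = sqrt(2579 + (973 + (37*(1/536) - 4/199))) = sqrt(2579 + (973 + (37/536 - 4/199))) = sqrt(2579 + (973 + 5219/106664)) = sqrt(2579 + 103789291/106664) = sqrt(378875747/106664) = sqrt(10103100669502)/53332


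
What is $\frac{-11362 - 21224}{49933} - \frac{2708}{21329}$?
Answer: $- \frac{830245358}{1065020957} \approx -0.77956$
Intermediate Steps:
$\frac{-11362 - 21224}{49933} - \frac{2708}{21329} = \left(-32586\right) \frac{1}{49933} - \frac{2708}{21329} = - \frac{32586}{49933} - \frac{2708}{21329} = - \frac{830245358}{1065020957}$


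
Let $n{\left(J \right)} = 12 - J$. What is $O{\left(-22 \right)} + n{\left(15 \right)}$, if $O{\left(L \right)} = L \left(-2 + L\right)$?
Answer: $525$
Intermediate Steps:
$O{\left(-22 \right)} + n{\left(15 \right)} = - 22 \left(-2 - 22\right) + \left(12 - 15\right) = \left(-22\right) \left(-24\right) + \left(12 - 15\right) = 528 - 3 = 525$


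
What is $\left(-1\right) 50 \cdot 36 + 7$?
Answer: $-1793$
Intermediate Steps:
$\left(-1\right) 50 \cdot 36 + 7 = \left(-50\right) 36 + 7 = -1800 + 7 = -1793$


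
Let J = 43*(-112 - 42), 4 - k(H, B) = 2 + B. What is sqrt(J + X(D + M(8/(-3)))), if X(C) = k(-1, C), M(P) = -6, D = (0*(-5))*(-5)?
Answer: I*sqrt(6614) ≈ 81.327*I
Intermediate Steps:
D = 0 (D = 0*(-5) = 0)
k(H, B) = 2 - B (k(H, B) = 4 - (2 + B) = 4 + (-2 - B) = 2 - B)
J = -6622 (J = 43*(-154) = -6622)
X(C) = 2 - C
sqrt(J + X(D + M(8/(-3)))) = sqrt(-6622 + (2 - (0 - 6))) = sqrt(-6622 + (2 - 1*(-6))) = sqrt(-6622 + (2 + 6)) = sqrt(-6622 + 8) = sqrt(-6614) = I*sqrt(6614)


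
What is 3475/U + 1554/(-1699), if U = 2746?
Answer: 1636741/4665454 ≈ 0.35082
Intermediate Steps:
3475/U + 1554/(-1699) = 3475/2746 + 1554/(-1699) = 3475*(1/2746) + 1554*(-1/1699) = 3475/2746 - 1554/1699 = 1636741/4665454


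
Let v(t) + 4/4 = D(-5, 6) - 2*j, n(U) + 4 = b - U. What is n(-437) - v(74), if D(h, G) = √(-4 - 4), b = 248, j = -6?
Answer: 670 - 2*I*√2 ≈ 670.0 - 2.8284*I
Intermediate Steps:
D(h, G) = 2*I*√2 (D(h, G) = √(-8) = 2*I*√2)
n(U) = 244 - U (n(U) = -4 + (248 - U) = 244 - U)
v(t) = 11 + 2*I*√2 (v(t) = -1 + (2*I*√2 - 2*(-6)) = -1 + (2*I*√2 + 12) = -1 + (12 + 2*I*√2) = 11 + 2*I*√2)
n(-437) - v(74) = (244 - 1*(-437)) - (11 + 2*I*√2) = (244 + 437) + (-11 - 2*I*√2) = 681 + (-11 - 2*I*√2) = 670 - 2*I*√2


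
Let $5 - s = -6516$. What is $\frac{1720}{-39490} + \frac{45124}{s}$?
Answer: $\frac{177073064}{25751429} \approx 6.8762$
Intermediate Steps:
$s = 6521$ ($s = 5 - -6516 = 5 + 6516 = 6521$)
$\frac{1720}{-39490} + \frac{45124}{s} = \frac{1720}{-39490} + \frac{45124}{6521} = 1720 \left(- \frac{1}{39490}\right) + 45124 \cdot \frac{1}{6521} = - \frac{172}{3949} + \frac{45124}{6521} = \frac{177073064}{25751429}$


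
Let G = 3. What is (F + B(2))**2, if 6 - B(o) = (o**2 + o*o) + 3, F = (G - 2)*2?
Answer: 9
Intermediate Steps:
F = 2 (F = (3 - 2)*2 = 1*2 = 2)
B(o) = 3 - 2*o**2 (B(o) = 6 - ((o**2 + o*o) + 3) = 6 - ((o**2 + o**2) + 3) = 6 - (2*o**2 + 3) = 6 - (3 + 2*o**2) = 6 + (-3 - 2*o**2) = 3 - 2*o**2)
(F + B(2))**2 = (2 + (3 - 2*2**2))**2 = (2 + (3 - 2*4))**2 = (2 + (3 - 8))**2 = (2 - 5)**2 = (-3)**2 = 9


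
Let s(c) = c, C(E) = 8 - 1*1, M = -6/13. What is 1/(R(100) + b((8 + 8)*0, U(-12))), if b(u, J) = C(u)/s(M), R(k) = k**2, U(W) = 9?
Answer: 6/59909 ≈ 0.00010015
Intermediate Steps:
M = -6/13 (M = -6*1/13 = -6/13 ≈ -0.46154)
C(E) = 7 (C(E) = 8 - 1 = 7)
b(u, J) = -91/6 (b(u, J) = 7/(-6/13) = 7*(-13/6) = -91/6)
1/(R(100) + b((8 + 8)*0, U(-12))) = 1/(100**2 - 91/6) = 1/(10000 - 91/6) = 1/(59909/6) = 6/59909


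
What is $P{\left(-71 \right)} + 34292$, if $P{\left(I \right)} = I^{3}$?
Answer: $-323619$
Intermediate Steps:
$P{\left(-71 \right)} + 34292 = \left(-71\right)^{3} + 34292 = -357911 + 34292 = -323619$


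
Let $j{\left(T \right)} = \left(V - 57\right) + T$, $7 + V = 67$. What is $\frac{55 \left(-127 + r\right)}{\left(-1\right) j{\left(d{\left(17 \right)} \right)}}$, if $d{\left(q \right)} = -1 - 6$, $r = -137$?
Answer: $-3630$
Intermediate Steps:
$V = 60$ ($V = -7 + 67 = 60$)
$d{\left(q \right)} = -7$
$j{\left(T \right)} = 3 + T$ ($j{\left(T \right)} = \left(60 - 57\right) + T = 3 + T$)
$\frac{55 \left(-127 + r\right)}{\left(-1\right) j{\left(d{\left(17 \right)} \right)}} = \frac{55 \left(-127 - 137\right)}{\left(-1\right) \left(3 - 7\right)} = \frac{55 \left(-264\right)}{\left(-1\right) \left(-4\right)} = - \frac{14520}{4} = \left(-14520\right) \frac{1}{4} = -3630$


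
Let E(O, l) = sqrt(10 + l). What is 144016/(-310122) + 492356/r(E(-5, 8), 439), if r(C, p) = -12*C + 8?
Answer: -19091992061/12249819 - 1107801*sqrt(2)/158 ≈ -11474.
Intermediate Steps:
r(C, p) = 8 - 12*C
144016/(-310122) + 492356/r(E(-5, 8), 439) = 144016/(-310122) + 492356/(8 - 12*sqrt(10 + 8)) = 144016*(-1/310122) + 492356/(8 - 36*sqrt(2)) = -72008/155061 + 492356/(8 - 36*sqrt(2))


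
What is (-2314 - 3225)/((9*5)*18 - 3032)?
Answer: 5539/2222 ≈ 2.4928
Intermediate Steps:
(-2314 - 3225)/((9*5)*18 - 3032) = -5539/(45*18 - 3032) = -5539/(810 - 3032) = -5539/(-2222) = -5539*(-1/2222) = 5539/2222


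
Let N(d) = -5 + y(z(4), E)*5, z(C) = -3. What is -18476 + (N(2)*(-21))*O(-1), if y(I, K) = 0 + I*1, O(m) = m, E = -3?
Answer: -18896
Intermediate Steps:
y(I, K) = I (y(I, K) = 0 + I = I)
N(d) = -20 (N(d) = -5 - 3*5 = -5 - 15 = -20)
-18476 + (N(2)*(-21))*O(-1) = -18476 - 20*(-21)*(-1) = -18476 + 420*(-1) = -18476 - 420 = -18896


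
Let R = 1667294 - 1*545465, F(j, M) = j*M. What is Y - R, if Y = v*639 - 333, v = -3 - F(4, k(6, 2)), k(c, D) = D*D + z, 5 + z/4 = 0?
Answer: -1083183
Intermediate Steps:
z = -20 (z = -20 + 4*0 = -20 + 0 = -20)
k(c, D) = -20 + D**2 (k(c, D) = D*D - 20 = D**2 - 20 = -20 + D**2)
F(j, M) = M*j
v = 61 (v = -3 - (-20 + 2**2)*4 = -3 - (-20 + 4)*4 = -3 - (-16)*4 = -3 - 1*(-64) = -3 + 64 = 61)
R = 1121829 (R = 1667294 - 545465 = 1121829)
Y = 38646 (Y = 61*639 - 333 = 38979 - 333 = 38646)
Y - R = 38646 - 1*1121829 = 38646 - 1121829 = -1083183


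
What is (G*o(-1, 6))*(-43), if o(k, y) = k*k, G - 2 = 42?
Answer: -1892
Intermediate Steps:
G = 44 (G = 2 + 42 = 44)
o(k, y) = k**2
(G*o(-1, 6))*(-43) = (44*(-1)**2)*(-43) = (44*1)*(-43) = 44*(-43) = -1892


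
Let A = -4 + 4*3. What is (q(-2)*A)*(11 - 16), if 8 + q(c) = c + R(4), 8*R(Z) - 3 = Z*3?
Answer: 325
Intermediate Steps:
R(Z) = 3/8 + 3*Z/8 (R(Z) = 3/8 + (Z*3)/8 = 3/8 + (3*Z)/8 = 3/8 + 3*Z/8)
q(c) = -49/8 + c (q(c) = -8 + (c + (3/8 + (3/8)*4)) = -8 + (c + (3/8 + 3/2)) = -8 + (c + 15/8) = -8 + (15/8 + c) = -49/8 + c)
A = 8 (A = -4 + 12 = 8)
(q(-2)*A)*(11 - 16) = ((-49/8 - 2)*8)*(11 - 16) = -65/8*8*(-5) = -65*(-5) = 325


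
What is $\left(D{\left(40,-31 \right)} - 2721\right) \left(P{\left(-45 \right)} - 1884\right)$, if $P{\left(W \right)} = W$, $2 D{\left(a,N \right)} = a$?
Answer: $5210229$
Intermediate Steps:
$D{\left(a,N \right)} = \frac{a}{2}$
$\left(D{\left(40,-31 \right)} - 2721\right) \left(P{\left(-45 \right)} - 1884\right) = \left(\frac{1}{2} \cdot 40 - 2721\right) \left(-45 - 1884\right) = \left(20 - 2721\right) \left(-1929\right) = \left(-2701\right) \left(-1929\right) = 5210229$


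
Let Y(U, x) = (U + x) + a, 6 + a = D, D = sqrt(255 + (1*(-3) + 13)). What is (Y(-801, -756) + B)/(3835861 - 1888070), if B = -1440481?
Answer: -1442044/1947791 + sqrt(265)/1947791 ≈ -0.74034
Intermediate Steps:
D = sqrt(265) (D = sqrt(255 + (-3 + 13)) = sqrt(255 + 10) = sqrt(265) ≈ 16.279)
a = -6 + sqrt(265) ≈ 10.279
Y(U, x) = -6 + U + x + sqrt(265) (Y(U, x) = (U + x) + (-6 + sqrt(265)) = -6 + U + x + sqrt(265))
(Y(-801, -756) + B)/(3835861 - 1888070) = ((-6 - 801 - 756 + sqrt(265)) - 1440481)/(3835861 - 1888070) = ((-1563 + sqrt(265)) - 1440481)/1947791 = (-1442044 + sqrt(265))*(1/1947791) = -1442044/1947791 + sqrt(265)/1947791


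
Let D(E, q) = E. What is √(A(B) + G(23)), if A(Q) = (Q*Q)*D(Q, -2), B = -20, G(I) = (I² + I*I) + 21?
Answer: 3*I*√769 ≈ 83.193*I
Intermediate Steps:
G(I) = 21 + 2*I² (G(I) = (I² + I²) + 21 = 2*I² + 21 = 21 + 2*I²)
A(Q) = Q³ (A(Q) = (Q*Q)*Q = Q²*Q = Q³)
√(A(B) + G(23)) = √((-20)³ + (21 + 2*23²)) = √(-8000 + (21 + 2*529)) = √(-8000 + (21 + 1058)) = √(-8000 + 1079) = √(-6921) = 3*I*√769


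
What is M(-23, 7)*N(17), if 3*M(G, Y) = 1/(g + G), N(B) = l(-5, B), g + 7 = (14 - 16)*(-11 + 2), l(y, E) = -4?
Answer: ⅑ ≈ 0.11111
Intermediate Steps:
g = 11 (g = -7 + (14 - 16)*(-11 + 2) = -7 - 2*(-9) = -7 + 18 = 11)
N(B) = -4
M(G, Y) = 1/(3*(11 + G))
M(-23, 7)*N(17) = (1/(3*(11 - 23)))*(-4) = ((⅓)/(-12))*(-4) = ((⅓)*(-1/12))*(-4) = -1/36*(-4) = ⅑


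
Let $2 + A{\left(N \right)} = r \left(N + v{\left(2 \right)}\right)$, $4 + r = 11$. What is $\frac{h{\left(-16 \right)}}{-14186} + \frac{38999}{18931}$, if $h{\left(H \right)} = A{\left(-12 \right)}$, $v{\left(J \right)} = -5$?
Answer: $\frac{555530465}{268555166} \approx 2.0686$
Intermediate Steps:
$r = 7$ ($r = -4 + 11 = 7$)
$A{\left(N \right)} = -37 + 7 N$ ($A{\left(N \right)} = -2 + 7 \left(N - 5\right) = -2 + 7 \left(-5 + N\right) = -2 + \left(-35 + 7 N\right) = -37 + 7 N$)
$h{\left(H \right)} = -121$ ($h{\left(H \right)} = -37 + 7 \left(-12\right) = -37 - 84 = -121$)
$\frac{h{\left(-16 \right)}}{-14186} + \frac{38999}{18931} = - \frac{121}{-14186} + \frac{38999}{18931} = \left(-121\right) \left(- \frac{1}{14186}\right) + 38999 \cdot \frac{1}{18931} = \frac{121}{14186} + \frac{38999}{18931} = \frac{555530465}{268555166}$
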